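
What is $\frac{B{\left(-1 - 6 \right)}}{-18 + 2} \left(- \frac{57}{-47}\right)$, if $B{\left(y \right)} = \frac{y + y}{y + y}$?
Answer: $- \frac{57}{752} \approx -0.075798$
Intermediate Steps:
$B{\left(y \right)} = 1$ ($B{\left(y \right)} = \frac{2 y}{2 y} = 2 y \frac{1}{2 y} = 1$)
$\frac{B{\left(-1 - 6 \right)}}{-18 + 2} \left(- \frac{57}{-47}\right) = \frac{1}{-18 + 2} \cdot 1 \left(- \frac{57}{-47}\right) = \frac{1}{-16} \cdot 1 \left(\left(-57\right) \left(- \frac{1}{47}\right)\right) = \left(- \frac{1}{16}\right) 1 \cdot \frac{57}{47} = \left(- \frac{1}{16}\right) \frac{57}{47} = - \frac{57}{752}$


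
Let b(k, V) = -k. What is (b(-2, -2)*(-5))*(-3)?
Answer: 30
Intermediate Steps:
(b(-2, -2)*(-5))*(-3) = (-1*(-2)*(-5))*(-3) = (2*(-5))*(-3) = -10*(-3) = 30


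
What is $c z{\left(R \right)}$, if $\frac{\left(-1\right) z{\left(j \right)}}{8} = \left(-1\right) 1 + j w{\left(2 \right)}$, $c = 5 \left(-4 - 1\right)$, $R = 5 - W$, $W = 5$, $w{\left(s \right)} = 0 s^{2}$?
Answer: $-200$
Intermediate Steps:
$w{\left(s \right)} = 0$
$R = 0$ ($R = 5 - 5 = 0$)
$c = -25$ ($c = 5 \left(-5\right) = -25$)
$z{\left(j \right)} = 8$ ($z{\left(j \right)} = - 8 \left(\left(-1\right) 1 + j 0\right) = - 8 \left(-1 + 0\right) = \left(-8\right) \left(-1\right) = 8$)
$c z{\left(R \right)} = \left(-25\right) 8 = -200$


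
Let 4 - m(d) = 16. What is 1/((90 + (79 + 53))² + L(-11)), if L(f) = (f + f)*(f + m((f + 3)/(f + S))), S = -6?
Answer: 1/49790 ≈ 2.0084e-5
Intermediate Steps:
m(d) = -12 (m(d) = 4 - 1*16 = 4 - 16 = -12)
L(f) = 2*f*(-12 + f) (L(f) = (f + f)*(f - 12) = (2*f)*(-12 + f) = 2*f*(-12 + f))
1/((90 + (79 + 53))² + L(-11)) = 1/((90 + (79 + 53))² + 2*(-11)*(-12 - 11)) = 1/((90 + 132)² + 2*(-11)*(-23)) = 1/(222² + 506) = 1/(49284 + 506) = 1/49790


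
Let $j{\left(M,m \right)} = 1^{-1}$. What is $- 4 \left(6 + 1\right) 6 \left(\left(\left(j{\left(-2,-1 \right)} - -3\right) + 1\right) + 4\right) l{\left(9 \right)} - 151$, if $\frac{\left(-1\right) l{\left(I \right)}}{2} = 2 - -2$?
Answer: $11945$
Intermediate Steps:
$j{\left(M,m \right)} = 1$
$l{\left(I \right)} = -8$ ($l{\left(I \right)} = - 2 \left(2 - -2\right) = - 2 \left(2 + 2\right) = \left(-2\right) 4 = -8$)
$- 4 \left(6 + 1\right) 6 \left(\left(\left(j{\left(-2,-1 \right)} - -3\right) + 1\right) + 4\right) l{\left(9 \right)} - 151 = - 4 \left(6 + 1\right) 6 \left(\left(\left(1 - -3\right) + 1\right) + 4\right) \left(-8\right) - 151 = - 4 \cdot 7 \cdot 6 \left(\left(\left(1 + 3\right) + 1\right) + 4\right) \left(-8\right) - 151 = \left(-4\right) 42 \left(\left(4 + 1\right) + 4\right) \left(-8\right) - 151 = - 168 \left(5 + 4\right) \left(-8\right) - 151 = \left(-168\right) 9 \left(-8\right) - 151 = \left(-1512\right) \left(-8\right) - 151 = 12096 - 151 = 11945$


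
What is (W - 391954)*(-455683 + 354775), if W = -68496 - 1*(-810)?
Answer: 46381353120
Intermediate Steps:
W = -67686 (W = -68496 + 810 = -67686)
(W - 391954)*(-455683 + 354775) = (-67686 - 391954)*(-455683 + 354775) = -459640*(-100908) = 46381353120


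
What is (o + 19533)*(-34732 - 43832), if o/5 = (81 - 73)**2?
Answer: -1559731092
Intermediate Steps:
o = 320 (o = 5*(81 - 73)**2 = 5*8**2 = 5*64 = 320)
(o + 19533)*(-34732 - 43832) = (320 + 19533)*(-34732 - 43832) = 19853*(-78564) = -1559731092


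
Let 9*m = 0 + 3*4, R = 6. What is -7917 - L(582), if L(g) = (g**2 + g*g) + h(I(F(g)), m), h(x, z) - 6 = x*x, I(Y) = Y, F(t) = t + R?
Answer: -1031115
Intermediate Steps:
F(t) = 6 + t (F(t) = t + 6 = 6 + t)
m = 4/3 (m = (0 + 3*4)/9 = (0 + 12)/9 = (1/9)*12 = 4/3 ≈ 1.3333)
h(x, z) = 6 + x**2 (h(x, z) = 6 + x*x = 6 + x**2)
L(g) = 6 + (6 + g)**2 + 2*g**2 (L(g) = (g**2 + g*g) + (6 + (6 + g)**2) = (g**2 + g**2) + (6 + (6 + g)**2) = 2*g**2 + (6 + (6 + g)**2) = 6 + (6 + g)**2 + 2*g**2)
-7917 - L(582) = -7917 - (42 + 3*582**2 + 12*582) = -7917 - (42 + 3*338724 + 6984) = -7917 - (42 + 1016172 + 6984) = -7917 - 1*1023198 = -7917 - 1023198 = -1031115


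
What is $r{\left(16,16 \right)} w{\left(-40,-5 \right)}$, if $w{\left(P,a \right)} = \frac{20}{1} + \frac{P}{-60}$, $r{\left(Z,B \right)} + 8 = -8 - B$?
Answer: $- \frac{1984}{3} \approx -661.33$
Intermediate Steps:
$r{\left(Z,B \right)} = -16 - B$ ($r{\left(Z,B \right)} = -8 - \left(8 + B\right) = -16 - B$)
$w{\left(P,a \right)} = 20 - \frac{P}{60}$ ($w{\left(P,a \right)} = 20 \cdot 1 + P \left(- \frac{1}{60}\right) = 20 - \frac{P}{60}$)
$r{\left(16,16 \right)} w{\left(-40,-5 \right)} = \left(-16 - 16\right) \left(20 - - \frac{2}{3}\right) = \left(-16 - 16\right) \left(20 + \frac{2}{3}\right) = \left(-32\right) \frac{62}{3} = - \frac{1984}{3}$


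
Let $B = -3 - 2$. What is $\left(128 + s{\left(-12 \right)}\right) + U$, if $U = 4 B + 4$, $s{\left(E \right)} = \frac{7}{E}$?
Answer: $\frac{1337}{12} \approx 111.42$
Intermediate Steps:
$B = -5$
$U = -16$ ($U = 4 \left(-5\right) + 4 = -20 + 4 = -16$)
$\left(128 + s{\left(-12 \right)}\right) + U = \left(128 + \frac{7}{-12}\right) - 16 = \left(128 + 7 \left(- \frac{1}{12}\right)\right) - 16 = \left(128 - \frac{7}{12}\right) - 16 = \frac{1529}{12} - 16 = \frac{1337}{12}$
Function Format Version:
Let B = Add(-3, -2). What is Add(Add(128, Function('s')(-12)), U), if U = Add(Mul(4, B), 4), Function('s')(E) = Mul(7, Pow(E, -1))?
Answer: Rational(1337, 12) ≈ 111.42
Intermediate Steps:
B = -5
U = -16 (U = Add(Mul(4, -5), 4) = Add(-20, 4) = -16)
Add(Add(128, Function('s')(-12)), U) = Add(Add(128, Mul(7, Pow(-12, -1))), -16) = Add(Add(128, Mul(7, Rational(-1, 12))), -16) = Add(Add(128, Rational(-7, 12)), -16) = Add(Rational(1529, 12), -16) = Rational(1337, 12)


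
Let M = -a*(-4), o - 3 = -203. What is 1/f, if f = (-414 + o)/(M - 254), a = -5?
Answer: 137/307 ≈ 0.44625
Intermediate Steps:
o = -200 (o = 3 - 203 = -200)
M = -20 (M = -1*(-5)*(-4) = 5*(-4) = -20)
f = 307/137 (f = (-414 - 200)/(-20 - 254) = -614/(-274) = -614*(-1/274) = 307/137 ≈ 2.2409)
1/f = 1/(307/137) = 137/307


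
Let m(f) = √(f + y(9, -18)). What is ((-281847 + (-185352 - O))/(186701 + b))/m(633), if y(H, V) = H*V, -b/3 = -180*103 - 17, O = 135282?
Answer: -200827*√471/38052404 ≈ -0.11454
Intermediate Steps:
b = 55671 (b = -3*(-180*103 - 17) = -3*(-18540 - 17) = -3*(-18557) = 55671)
m(f) = √(-162 + f) (m(f) = √(f + 9*(-18)) = √(f - 162) = √(-162 + f))
((-281847 + (-185352 - O))/(186701 + b))/m(633) = ((-281847 + (-185352 - 1*135282))/(186701 + 55671))/(√(-162 + 633)) = ((-281847 + (-185352 - 135282))/242372)/(√471) = ((-281847 - 320634)*(1/242372))*(√471/471) = (-602481*1/242372)*(√471/471) = -200827*√471/38052404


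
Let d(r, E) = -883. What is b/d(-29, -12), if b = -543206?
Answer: 543206/883 ≈ 615.18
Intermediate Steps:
b/d(-29, -12) = -543206/(-883) = -543206*(-1/883) = 543206/883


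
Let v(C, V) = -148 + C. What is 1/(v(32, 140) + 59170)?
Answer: 1/59054 ≈ 1.6934e-5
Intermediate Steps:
1/(v(32, 140) + 59170) = 1/((-148 + 32) + 59170) = 1/(-116 + 59170) = 1/59054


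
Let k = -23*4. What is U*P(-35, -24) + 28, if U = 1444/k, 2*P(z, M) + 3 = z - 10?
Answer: 9308/23 ≈ 404.70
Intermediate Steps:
k = -92
P(z, M) = -13/2 + z/2 (P(z, M) = -3/2 + (z - 10)/2 = -3/2 + (-10 + z)/2 = -3/2 + (-5 + z/2) = -13/2 + z/2)
U = -361/23 (U = 1444/(-92) = 1444*(-1/92) = -361/23 ≈ -15.696)
U*P(-35, -24) + 28 = -361*(-13/2 + (1/2)*(-35))/23 + 28 = -361*(-13/2 - 35/2)/23 + 28 = -361/23*(-24) + 28 = 8664/23 + 28 = 9308/23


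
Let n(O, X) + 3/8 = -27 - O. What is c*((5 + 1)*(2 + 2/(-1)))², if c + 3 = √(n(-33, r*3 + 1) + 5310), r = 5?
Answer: 0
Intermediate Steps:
n(O, X) = -219/8 - O (n(O, X) = -3/8 + (-27 - O) = -219/8 - O)
c = -3 + 45*√42/4 (c = -3 + √((-219/8 - 1*(-33)) + 5310) = -3 + √((-219/8 + 33) + 5310) = -3 + √(45/8 + 5310) = -3 + √(42525/8) = -3 + 45*√42/4 ≈ 69.908)
c*((5 + 1)*(2 + 2/(-1)))² = (-3 + 45*√42/4)*((5 + 1)*(2 + 2/(-1)))² = (-3 + 45*√42/4)*(6*(2 + 2*(-1)))² = (-3 + 45*√42/4)*(6*(2 - 2))² = (-3 + 45*√42/4)*(6*0)² = (-3 + 45*√42/4)*0² = (-3 + 45*√42/4)*0 = 0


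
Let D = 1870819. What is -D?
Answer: -1870819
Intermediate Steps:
-D = -1*1870819 = -1870819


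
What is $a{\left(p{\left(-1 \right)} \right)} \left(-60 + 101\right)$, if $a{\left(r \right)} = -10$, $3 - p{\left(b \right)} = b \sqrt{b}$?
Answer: $-410$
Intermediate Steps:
$p{\left(b \right)} = 3 - b^{\frac{3}{2}}$ ($p{\left(b \right)} = 3 - b \sqrt{b} = 3 - b^{\frac{3}{2}}$)
$a{\left(p{\left(-1 \right)} \right)} \left(-60 + 101\right) = - 10 \left(-60 + 101\right) = \left(-10\right) 41 = -410$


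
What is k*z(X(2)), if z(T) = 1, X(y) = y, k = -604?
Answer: -604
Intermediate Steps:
k*z(X(2)) = -604*1 = -604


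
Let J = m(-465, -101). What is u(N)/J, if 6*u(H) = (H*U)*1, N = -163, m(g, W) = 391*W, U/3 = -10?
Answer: -815/39491 ≈ -0.020638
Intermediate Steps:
U = -30 (U = 3*(-10) = -30)
J = -39491 (J = 391*(-101) = -39491)
u(H) = -5*H (u(H) = ((H*(-30))*1)/6 = (-30*H*1)/6 = (-30*H)/6 = -5*H)
u(N)/J = -5*(-163)/(-39491) = 815*(-1/39491) = -815/39491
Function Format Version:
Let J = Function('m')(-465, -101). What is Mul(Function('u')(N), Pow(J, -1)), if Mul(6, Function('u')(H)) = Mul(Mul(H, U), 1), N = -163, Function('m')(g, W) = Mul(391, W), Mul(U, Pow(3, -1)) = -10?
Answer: Rational(-815, 39491) ≈ -0.020638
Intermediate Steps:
U = -30 (U = Mul(3, -10) = -30)
J = -39491 (J = Mul(391, -101) = -39491)
Function('u')(H) = Mul(-5, H) (Function('u')(H) = Mul(Rational(1, 6), Mul(Mul(H, -30), 1)) = Mul(Rational(1, 6), Mul(Mul(-30, H), 1)) = Mul(Rational(1, 6), Mul(-30, H)) = Mul(-5, H))
Mul(Function('u')(N), Pow(J, -1)) = Mul(Mul(-5, -163), Pow(-39491, -1)) = Mul(815, Rational(-1, 39491)) = Rational(-815, 39491)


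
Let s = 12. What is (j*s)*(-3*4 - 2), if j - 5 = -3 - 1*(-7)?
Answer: -1512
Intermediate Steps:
j = 9 (j = 5 + (-3 - 1*(-7)) = 5 + (-3 + 7) = 5 + 4 = 9)
(j*s)*(-3*4 - 2) = (9*12)*(-3*4 - 2) = 108*(-12 - 2) = 108*(-14) = -1512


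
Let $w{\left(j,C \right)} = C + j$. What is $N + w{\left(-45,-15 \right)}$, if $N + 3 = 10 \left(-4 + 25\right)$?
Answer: $147$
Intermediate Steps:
$N = 207$ ($N = -3 + 10 \left(-4 + 25\right) = -3 + 10 \cdot 21 = -3 + 210 = 207$)
$N + w{\left(-45,-15 \right)} = 207 - 60 = 147$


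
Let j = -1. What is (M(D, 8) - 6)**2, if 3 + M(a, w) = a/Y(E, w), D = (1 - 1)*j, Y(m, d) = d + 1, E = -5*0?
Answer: 81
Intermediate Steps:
E = 0
Y(m, d) = 1 + d
D = 0 (D = (1 - 1)*(-1) = 0*(-1) = 0)
M(a, w) = -3 + a/(1 + w)
(M(D, 8) - 6)**2 = ((-3 + 0 - 3*8)/(1 + 8) - 6)**2 = ((-3 + 0 - 24)/9 - 6)**2 = ((1/9)*(-27) - 6)**2 = (-3 - 6)**2 = (-9)**2 = 81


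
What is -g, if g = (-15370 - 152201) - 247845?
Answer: 415416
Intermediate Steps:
g = -415416 (g = -167571 - 247845 = -415416)
-g = -1*(-415416) = 415416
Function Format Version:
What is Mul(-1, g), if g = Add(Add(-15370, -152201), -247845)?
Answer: 415416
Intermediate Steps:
g = -415416 (g = Add(-167571, -247845) = -415416)
Mul(-1, g) = Mul(-1, -415416) = 415416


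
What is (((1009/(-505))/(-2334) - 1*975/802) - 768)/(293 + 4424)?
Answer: -181783419788/1114737171195 ≈ -0.16307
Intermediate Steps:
(((1009/(-505))/(-2334) - 1*975/802) - 768)/(293 + 4424) = (((1009*(-1/505))*(-1/2334) - 975*1/802) - 768)/4717 = ((-1009/505*(-1/2334) - 975/802) - 768)*(1/4717) = ((1009/1178670 - 975/802) - 768)*(1/4717) = (-287098508/236323335 - 768)*(1/4717) = -181783419788/236323335*1/4717 = -181783419788/1114737171195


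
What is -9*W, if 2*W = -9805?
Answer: 88245/2 ≈ 44123.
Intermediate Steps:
W = -9805/2 (W = (½)*(-9805) = -9805/2 ≈ -4902.5)
-9*W = -9*(-9805/2) = 88245/2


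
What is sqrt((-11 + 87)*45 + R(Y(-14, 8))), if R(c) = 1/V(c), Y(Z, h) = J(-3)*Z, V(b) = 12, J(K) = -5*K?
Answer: sqrt(123123)/6 ≈ 58.482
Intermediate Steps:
Y(Z, h) = 15*Z (Y(Z, h) = (-5*(-3))*Z = 15*Z)
R(c) = 1/12
sqrt((-11 + 87)*45 + R(Y(-14, 8))) = sqrt((-11 + 87)*45 + 1/12) = sqrt(76*45 + 1/12) = sqrt(3420 + 1/12) = sqrt(41041/12) = sqrt(123123)/6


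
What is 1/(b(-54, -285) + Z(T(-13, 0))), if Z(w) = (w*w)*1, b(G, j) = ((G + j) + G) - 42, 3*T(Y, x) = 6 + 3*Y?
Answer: -1/314 ≈ -0.0031847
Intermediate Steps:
T(Y, x) = 2 + Y (T(Y, x) = (6 + 3*Y)/3 = 2 + Y)
b(G, j) = -42 + j + 2*G (b(G, j) = (j + 2*G) - 42 = -42 + j + 2*G)
Z(w) = w**2 (Z(w) = w**2*1 = w**2)
1/(b(-54, -285) + Z(T(-13, 0))) = 1/((-42 - 285 + 2*(-54)) + (2 - 13)**2) = 1/((-42 - 285 - 108) + (-11)**2) = 1/(-435 + 121) = 1/(-314) = -1/314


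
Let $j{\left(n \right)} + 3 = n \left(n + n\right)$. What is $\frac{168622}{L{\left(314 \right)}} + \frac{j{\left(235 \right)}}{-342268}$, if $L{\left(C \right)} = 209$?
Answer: $\frac{57690831273}{71534012} \approx 806.48$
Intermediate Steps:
$j{\left(n \right)} = -3 + 2 n^{2}$ ($j{\left(n \right)} = -3 + n \left(n + n\right) = -3 + n 2 n = -3 + 2 n^{2}$)
$\frac{168622}{L{\left(314 \right)}} + \frac{j{\left(235 \right)}}{-342268} = \frac{168622}{209} + \frac{-3 + 2 \cdot 235^{2}}{-342268} = 168622 \cdot \frac{1}{209} + \left(-3 + 2 \cdot 55225\right) \left(- \frac{1}{342268}\right) = \frac{168622}{209} + \left(-3 + 110450\right) \left(- \frac{1}{342268}\right) = \frac{168622}{209} + 110447 \left(- \frac{1}{342268}\right) = \frac{168622}{209} - \frac{110447}{342268} = \frac{57690831273}{71534012}$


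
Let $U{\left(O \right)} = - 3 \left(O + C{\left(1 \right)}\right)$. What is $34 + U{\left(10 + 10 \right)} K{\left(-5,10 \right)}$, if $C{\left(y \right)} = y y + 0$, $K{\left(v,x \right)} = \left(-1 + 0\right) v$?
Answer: $-281$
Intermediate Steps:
$K{\left(v,x \right)} = - v$
$C{\left(y \right)} = y^{2}$ ($C{\left(y \right)} = y^{2} + 0 = y^{2}$)
$U{\left(O \right)} = -3 - 3 O$ ($U{\left(O \right)} = - 3 \left(O + 1^{2}\right) = - 3 \left(O + 1\right) = - 3 \left(1 + O\right) = -3 - 3 O$)
$34 + U{\left(10 + 10 \right)} K{\left(-5,10 \right)} = 34 + \left(-3 - 3 \left(10 + 10\right)\right) \left(\left(-1\right) \left(-5\right)\right) = 34 + \left(-3 - 60\right) 5 = 34 - 315 = -281$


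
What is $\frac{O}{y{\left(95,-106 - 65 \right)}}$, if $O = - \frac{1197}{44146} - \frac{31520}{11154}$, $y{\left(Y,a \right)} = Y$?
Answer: $- \frac{702416629}{23389212990} \approx -0.030032$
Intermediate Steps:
$O = - \frac{702416629}{246202242}$ ($O = \left(-1197\right) \frac{1}{44146} - \frac{15760}{5577} = - \frac{1197}{44146} - \frac{15760}{5577} = - \frac{702416629}{246202242} \approx -2.853$)
$\frac{O}{y{\left(95,-106 - 65 \right)}} = - \frac{702416629}{246202242 \cdot 95} = \left(- \frac{702416629}{246202242}\right) \frac{1}{95} = - \frac{702416629}{23389212990}$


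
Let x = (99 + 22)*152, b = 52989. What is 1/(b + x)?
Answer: 1/71381 ≈ 1.4009e-5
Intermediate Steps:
x = 18392 (x = 121*152 = 18392)
1/(b + x) = 1/(52989 + 18392) = 1/71381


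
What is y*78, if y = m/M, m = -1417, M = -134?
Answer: 55263/67 ≈ 824.82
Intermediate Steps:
y = 1417/134 (y = -1417/(-134) = -1417*(-1/134) = 1417/134 ≈ 10.575)
y*78 = (1417/134)*78 = 55263/67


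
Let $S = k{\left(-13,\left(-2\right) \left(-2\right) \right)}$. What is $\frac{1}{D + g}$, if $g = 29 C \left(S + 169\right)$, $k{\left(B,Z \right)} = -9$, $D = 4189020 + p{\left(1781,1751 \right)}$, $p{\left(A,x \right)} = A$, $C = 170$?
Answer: $\frac{1}{4979601} \approx 2.0082 \cdot 10^{-7}$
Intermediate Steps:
$D = 4190801$ ($D = 4189020 + 1781 = 4190801$)
$S = -9$
$g = 788800$ ($g = 29 \cdot 170 \left(-9 + 169\right) = 29 \cdot 170 \cdot 160 = 29 \cdot 27200 = 788800$)
$\frac{1}{D + g} = \frac{1}{4190801 + 788800} = \frac{1}{4979601}$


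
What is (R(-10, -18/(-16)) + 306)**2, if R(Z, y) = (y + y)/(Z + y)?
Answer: 471237264/5041 ≈ 93481.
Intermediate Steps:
R(Z, y) = 2*y/(Z + y) (R(Z, y) = (2*y)/(Z + y) = 2*y/(Z + y))
(R(-10, -18/(-16)) + 306)**2 = (2*(-18/(-16))/(-10 - 18/(-16)) + 306)**2 = (2*(-18*(-1/16))/(-10 - 18*(-1/16)) + 306)**2 = (2*(9/8)/(-10 + 9/8) + 306)**2 = (2*(9/8)/(-71/8) + 306)**2 = (2*(9/8)*(-8/71) + 306)**2 = (-18/71 + 306)**2 = (21708/71)**2 = 471237264/5041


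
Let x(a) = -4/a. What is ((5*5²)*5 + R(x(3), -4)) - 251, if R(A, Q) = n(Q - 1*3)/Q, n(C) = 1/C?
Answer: 10473/28 ≈ 374.04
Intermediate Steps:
R(A, Q) = 1/(Q*(-3 + Q)) (R(A, Q) = 1/((Q - 1*3)*Q) = 1/((Q - 3)*Q) = 1/((-3 + Q)*Q) = 1/(Q*(-3 + Q)))
((5*5²)*5 + R(x(3), -4)) - 251 = ((5*5²)*5 + 1/((-4)*(-3 - 4))) - 251 = ((5*25)*5 - ¼/(-7)) - 251 = (125*5 - ¼*(-⅐)) - 251 = (625 + 1/28) - 251 = 17501/28 - 251 = 10473/28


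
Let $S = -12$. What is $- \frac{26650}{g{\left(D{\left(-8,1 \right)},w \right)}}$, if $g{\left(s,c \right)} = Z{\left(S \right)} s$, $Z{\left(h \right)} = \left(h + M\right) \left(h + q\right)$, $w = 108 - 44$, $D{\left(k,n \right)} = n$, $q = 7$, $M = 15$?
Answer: $\frac{5330}{3} \approx 1776.7$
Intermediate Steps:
$w = 64$ ($w = 108 - 44 = 64$)
$Z{\left(h \right)} = \left(7 + h\right) \left(15 + h\right)$ ($Z{\left(h \right)} = \left(h + 15\right) \left(h + 7\right) = \left(15 + h\right) \left(7 + h\right) = \left(7 + h\right) \left(15 + h\right)$)
$g{\left(s,c \right)} = - 15 s$ ($g{\left(s,c \right)} = \left(105 + \left(-12\right)^{2} + 22 \left(-12\right)\right) s = \left(105 + 144 - 264\right) s = - 15 s$)
$- \frac{26650}{g{\left(D{\left(-8,1 \right)},w \right)}} = - \frac{26650}{\left(-15\right) 1} = - \frac{26650}{-15} = \left(-26650\right) \left(- \frac{1}{15}\right) = \frac{5330}{3}$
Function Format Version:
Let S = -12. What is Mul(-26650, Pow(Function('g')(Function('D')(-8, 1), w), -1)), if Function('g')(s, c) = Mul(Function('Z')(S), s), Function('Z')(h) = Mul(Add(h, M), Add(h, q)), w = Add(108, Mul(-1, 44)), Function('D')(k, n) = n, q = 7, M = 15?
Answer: Rational(5330, 3) ≈ 1776.7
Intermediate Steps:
w = 64 (w = Add(108, -44) = 64)
Function('Z')(h) = Mul(Add(7, h), Add(15, h)) (Function('Z')(h) = Mul(Add(h, 15), Add(h, 7)) = Mul(Add(15, h), Add(7, h)) = Mul(Add(7, h), Add(15, h)))
Function('g')(s, c) = Mul(-15, s) (Function('g')(s, c) = Mul(Add(105, Pow(-12, 2), Mul(22, -12)), s) = Mul(Add(105, 144, -264), s) = Mul(-15, s))
Mul(-26650, Pow(Function('g')(Function('D')(-8, 1), w), -1)) = Mul(-26650, Pow(Mul(-15, 1), -1)) = Mul(-26650, Pow(-15, -1)) = Mul(-26650, Rational(-1, 15)) = Rational(5330, 3)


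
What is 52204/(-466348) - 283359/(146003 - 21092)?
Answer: -11555396398/4854332919 ≈ -2.3804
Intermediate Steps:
52204/(-466348) - 283359/(146003 - 21092) = 52204*(-1/466348) - 283359/124911 = -13051/116587 - 283359*1/124911 = -13051/116587 - 94453/41637 = -11555396398/4854332919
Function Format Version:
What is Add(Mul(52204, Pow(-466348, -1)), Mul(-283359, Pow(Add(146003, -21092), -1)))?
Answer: Rational(-11555396398, 4854332919) ≈ -2.3804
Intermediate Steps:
Add(Mul(52204, Pow(-466348, -1)), Mul(-283359, Pow(Add(146003, -21092), -1))) = Add(Mul(52204, Rational(-1, 466348)), Mul(-283359, Pow(124911, -1))) = Add(Rational(-13051, 116587), Mul(-283359, Rational(1, 124911))) = Add(Rational(-13051, 116587), Rational(-94453, 41637)) = Rational(-11555396398, 4854332919)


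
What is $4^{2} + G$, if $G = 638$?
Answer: $654$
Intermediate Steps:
$4^{2} + G = 4^{2} + 638 = 16 + 638 = 654$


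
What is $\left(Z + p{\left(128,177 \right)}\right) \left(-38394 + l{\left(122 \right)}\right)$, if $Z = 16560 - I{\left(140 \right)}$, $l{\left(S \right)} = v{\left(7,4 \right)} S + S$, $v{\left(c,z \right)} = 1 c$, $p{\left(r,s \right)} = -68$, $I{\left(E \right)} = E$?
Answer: $-611859136$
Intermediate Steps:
$v{\left(c,z \right)} = c$
$l{\left(S \right)} = 8 S$ ($l{\left(S \right)} = 7 S + S = 8 S$)
$Z = 16420$ ($Z = 16560 - 140 = 16420$)
$\left(Z + p{\left(128,177 \right)}\right) \left(-38394 + l{\left(122 \right)}\right) = \left(16420 - 68\right) \left(-38394 + 8 \cdot 122\right) = 16352 \left(-38394 + 976\right) = 16352 \left(-37418\right) = -611859136$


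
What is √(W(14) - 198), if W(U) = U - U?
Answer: 3*I*√22 ≈ 14.071*I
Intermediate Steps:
W(U) = 0
√(W(14) - 198) = √(0 - 198) = √(-198) = 3*I*√22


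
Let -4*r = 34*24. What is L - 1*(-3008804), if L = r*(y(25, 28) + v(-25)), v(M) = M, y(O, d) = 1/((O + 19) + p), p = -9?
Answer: 105486436/35 ≈ 3.0139e+6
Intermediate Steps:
r = -204 (r = -17*24/2 = -¼*816 = -204)
y(O, d) = 1/(10 + O) (y(O, d) = 1/((O + 19) - 9) = 1/((19 + O) - 9) = 1/(10 + O))
L = 178296/35 (L = -204*(1/(10 + 25) - 25) = -204*(1/35 - 25) = -204*(-874/35) = 178296/35 ≈ 5094.2)
L - 1*(-3008804) = 178296/35 - 1*(-3008804) = 178296/35 + 3008804 = 105486436/35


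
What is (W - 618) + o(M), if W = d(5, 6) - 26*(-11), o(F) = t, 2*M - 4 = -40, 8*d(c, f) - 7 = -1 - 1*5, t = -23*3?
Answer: -3207/8 ≈ -400.88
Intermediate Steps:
t = -69
d(c, f) = ⅛ (d(c, f) = 7/8 + (-1 - 1*5)/8 = 7/8 + (-1 - 5)/8 = 7/8 + (⅛)*(-6) = 7/8 - ¾ = ⅛)
M = -18 (M = 2 + (½)*(-40) = 2 - 20 = -18)
o(F) = -69
W = 2289/8 (W = ⅛ - 26*(-11) = ⅛ + 286 = 2289/8 ≈ 286.13)
(W - 618) + o(M) = (2289/8 - 618) - 69 = -2655/8 - 69 = -3207/8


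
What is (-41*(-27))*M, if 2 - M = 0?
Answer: 2214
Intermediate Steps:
M = 2 (M = 2 - 1*0 = 2 + 0 = 2)
(-41*(-27))*M = -41*(-27)*2 = 1107*2 = 2214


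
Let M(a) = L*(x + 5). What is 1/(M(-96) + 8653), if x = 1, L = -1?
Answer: 1/8647 ≈ 0.00011565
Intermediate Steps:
M(a) = -6 (M(a) = -(1 + 5) = -1*6 = -6)
1/(M(-96) + 8653) = 1/(-6 + 8653) = 1/8647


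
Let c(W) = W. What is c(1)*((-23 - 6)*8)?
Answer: -232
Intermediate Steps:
c(1)*((-23 - 6)*8) = 1*((-23 - 6)*8) = 1*(-29*8) = 1*(-232) = -232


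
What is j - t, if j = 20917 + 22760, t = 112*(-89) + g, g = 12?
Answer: 53633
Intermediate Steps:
t = -9956 (t = 112*(-89) + 12 = -9968 + 12 = -9956)
j = 43677
j - t = 43677 - 1*(-9956) = 43677 + 9956 = 53633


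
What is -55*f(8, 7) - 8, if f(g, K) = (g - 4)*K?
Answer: -1548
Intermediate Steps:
f(g, K) = K*(-4 + g) (f(g, K) = (-4 + g)*K = K*(-4 + g))
-55*f(8, 7) - 8 = -385*(-4 + 8) - 8 = -385*4 - 8 = -55*28 - 8 = -1540 - 8 = -1548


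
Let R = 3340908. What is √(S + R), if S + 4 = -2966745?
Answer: √374159 ≈ 611.69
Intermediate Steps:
S = -2966749 (S = -4 - 2966745 = -2966749)
√(S + R) = √(-2966749 + 3340908) = √374159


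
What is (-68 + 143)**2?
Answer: 5625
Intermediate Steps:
(-68 + 143)**2 = 75**2 = 5625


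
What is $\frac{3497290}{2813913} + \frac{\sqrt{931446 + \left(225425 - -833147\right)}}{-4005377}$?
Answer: $\frac{3497290}{2813913} - \frac{\sqrt{1990018}}{4005377} \approx 1.2425$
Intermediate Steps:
$\frac{3497290}{2813913} + \frac{\sqrt{931446 + \left(225425 - -833147\right)}}{-4005377} = 3497290 \cdot \frac{1}{2813913} + \sqrt{931446 + \left(225425 + 833147\right)} \left(- \frac{1}{4005377}\right) = \frac{3497290}{2813913} + \sqrt{931446 + 1058572} \left(- \frac{1}{4005377}\right) = \frac{3497290}{2813913} + \sqrt{1990018} \left(- \frac{1}{4005377}\right) = \frac{3497290}{2813913} - \frac{\sqrt{1990018}}{4005377}$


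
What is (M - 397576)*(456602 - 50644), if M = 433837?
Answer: 14720443038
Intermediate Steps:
(M - 397576)*(456602 - 50644) = (433837 - 397576)*(456602 - 50644) = 36261*405958 = 14720443038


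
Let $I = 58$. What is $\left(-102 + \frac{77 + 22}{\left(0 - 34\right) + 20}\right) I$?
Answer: $- \frac{44283}{7} \approx -6326.1$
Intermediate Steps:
$\left(-102 + \frac{77 + 22}{\left(0 - 34\right) + 20}\right) I = \left(-102 + \frac{77 + 22}{\left(0 - 34\right) + 20}\right) 58 = \left(-102 + \frac{99}{-34 + 20}\right) 58 = \left(-102 + \frac{99}{-14}\right) 58 = \left(-102 + 99 \left(- \frac{1}{14}\right)\right) 58 = \left(-102 - \frac{99}{14}\right) 58 = \left(- \frac{1527}{14}\right) 58 = - \frac{44283}{7}$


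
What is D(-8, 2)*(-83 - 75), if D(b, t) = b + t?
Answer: 948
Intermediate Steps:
D(-8, 2)*(-83 - 75) = (-8 + 2)*(-83 - 75) = -6*(-158) = 948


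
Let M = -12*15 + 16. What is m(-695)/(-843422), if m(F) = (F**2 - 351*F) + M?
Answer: -363403/421711 ≈ -0.86173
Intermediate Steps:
M = -164 (M = -180 + 16 = -164)
m(F) = -164 + F**2 - 351*F (m(F) = (F**2 - 351*F) - 164 = -164 + F**2 - 351*F)
m(-695)/(-843422) = (-164 + (-695)**2 - 351*(-695))/(-843422) = (-164 + 483025 + 243945)*(-1/843422) = 726806*(-1/843422) = -363403/421711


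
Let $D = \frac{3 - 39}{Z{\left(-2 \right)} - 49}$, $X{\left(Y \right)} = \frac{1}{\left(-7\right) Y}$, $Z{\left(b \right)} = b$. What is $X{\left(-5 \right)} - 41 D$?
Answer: $- \frac{17203}{595} \approx -28.913$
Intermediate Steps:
$X{\left(Y \right)} = - \frac{1}{7 Y}$
$D = \frac{12}{17}$ ($D = \frac{3 - 39}{-2 - 49} = - \frac{36}{-51} = \left(-36\right) \left(- \frac{1}{51}\right) = \frac{12}{17} \approx 0.70588$)
$X{\left(-5 \right)} - 41 D = - \frac{1}{7 \left(-5\right)} - \frac{492}{17} = \left(- \frac{1}{7}\right) \left(- \frac{1}{5}\right) - \frac{492}{17} = \frac{1}{35} - \frac{492}{17} = - \frac{17203}{595}$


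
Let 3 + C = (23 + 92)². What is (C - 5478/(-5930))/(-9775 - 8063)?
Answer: -39205969/52889670 ≈ -0.74128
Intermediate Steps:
C = 13222 (C = -3 + (23 + 92)² = -3 + 115² = -3 + 13225 = 13222)
(C - 5478/(-5930))/(-9775 - 8063) = (13222 - 5478/(-5930))/(-9775 - 8063) = (13222 - 5478*(-1/5930))/(-17838) = (13222 + 2739/2965)*(-1/17838) = (39205969/2965)*(-1/17838) = -39205969/52889670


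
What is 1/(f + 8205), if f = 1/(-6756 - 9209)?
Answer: 15965/130992824 ≈ 0.00012188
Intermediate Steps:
f = -1/15965 (f = 1/(-15965) = -1/15965 ≈ -6.2637e-5)
1/(f + 8205) = 1/(-1/15965 + 8205) = 1/(130992824/15965) = 15965/130992824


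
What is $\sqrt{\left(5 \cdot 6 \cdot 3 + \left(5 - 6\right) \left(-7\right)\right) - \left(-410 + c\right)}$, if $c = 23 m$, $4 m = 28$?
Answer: $\sqrt{346} \approx 18.601$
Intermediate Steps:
$m = 7$ ($m = \frac{1}{4} \cdot 28 = 7$)
$c = 161$ ($c = 23 \cdot 7 = 161$)
$\sqrt{\left(5 \cdot 6 \cdot 3 + \left(5 - 6\right) \left(-7\right)\right) - \left(-410 + c\right)} = \sqrt{\left(5 \cdot 6 \cdot 3 + \left(5 - 6\right) \left(-7\right)\right) + \left(410 - 161\right)} = \sqrt{\left(30 \cdot 3 + \left(5 - 6\right) \left(-7\right)\right) + \left(410 - 161\right)} = \sqrt{\left(90 - -7\right) + 249} = \sqrt{\left(90 + 7\right) + 249} = \sqrt{97 + 249} = \sqrt{346}$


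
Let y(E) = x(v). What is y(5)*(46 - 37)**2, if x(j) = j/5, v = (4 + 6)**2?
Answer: 1620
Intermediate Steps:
v = 100 (v = 10**2 = 100)
x(j) = j/5 (x(j) = j*(1/5) = j/5)
y(E) = 20 (y(E) = (1/5)*100 = 20)
y(5)*(46 - 37)**2 = 20*(46 - 37)**2 = 20*9**2 = 20*81 = 1620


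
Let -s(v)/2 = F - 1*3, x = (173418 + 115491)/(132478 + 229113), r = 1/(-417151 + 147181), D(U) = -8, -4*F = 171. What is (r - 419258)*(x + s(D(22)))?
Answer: -2518373757138034477/65079148180 ≈ -3.8697e+7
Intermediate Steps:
F = -171/4 (F = -¼*171 = -171/4 ≈ -42.750)
r = -1/269970 (r = 1/(-269970) = -1/269970 ≈ -3.7041e-6)
x = 288909/361591 ≈ 0.79899
s(v) = 183/2 (s(v) = -2*(-171/4 - 1*3) = -2*(-171/4 - 3) = -2*(-183/4) = 183/2)
(r - 419258)*(x + s(D(22))) = (-1/269970 - 419258)*(288909/361591 + 183/2) = -113187082261/269970*66748971/723182 = -2518373757138034477/65079148180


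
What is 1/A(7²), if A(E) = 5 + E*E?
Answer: 1/2406 ≈ 0.00041563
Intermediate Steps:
A(E) = 5 + E²
1/A(7²) = 1/(5 + (7²)²) = 1/(5 + 49²) = 1/(5 + 2401) = 1/2406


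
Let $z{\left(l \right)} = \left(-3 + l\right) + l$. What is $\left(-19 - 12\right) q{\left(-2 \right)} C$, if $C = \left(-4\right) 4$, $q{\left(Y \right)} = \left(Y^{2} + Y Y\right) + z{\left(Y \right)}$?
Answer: $496$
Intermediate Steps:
$z{\left(l \right)} = -3 + 2 l$
$q{\left(Y \right)} = -3 + 2 Y + 2 Y^{2}$ ($q{\left(Y \right)} = \left(Y^{2} + Y Y\right) + \left(-3 + 2 Y\right) = \left(Y^{2} + Y^{2}\right) + \left(-3 + 2 Y\right) = 2 Y^{2} + \left(-3 + 2 Y\right) = -3 + 2 Y + 2 Y^{2}$)
$C = -16$
$\left(-19 - 12\right) q{\left(-2 \right)} C = \left(-19 - 12\right) \left(-3 + 2 \left(-2\right) + 2 \left(-2\right)^{2}\right) \left(-16\right) = - 31 \left(-3 - 4 + 2 \cdot 4\right) \left(-16\right) = - 31 \left(-3 - 4 + 8\right) \left(-16\right) = \left(-31\right) 1 \left(-16\right) = \left(-31\right) \left(-16\right) = 496$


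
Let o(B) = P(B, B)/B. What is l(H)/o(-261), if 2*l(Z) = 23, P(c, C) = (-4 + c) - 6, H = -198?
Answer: 6003/542 ≈ 11.076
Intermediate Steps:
P(c, C) = -10 + c
o(B) = (-10 + B)/B
l(Z) = 23/2 (l(Z) = (½)*23 = 23/2)
l(H)/o(-261) = 23/(2*(((-10 - 261)/(-261)))) = 23/(2*((-1/261*(-271)))) = 23/(2*(271/261)) = (23/2)*(261/271) = 6003/542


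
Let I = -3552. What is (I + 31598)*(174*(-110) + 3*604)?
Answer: -485981088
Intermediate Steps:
(I + 31598)*(174*(-110) + 3*604) = (-3552 + 31598)*(174*(-110) + 3*604) = 28046*(-19140 + 1812) = 28046*(-17328) = -485981088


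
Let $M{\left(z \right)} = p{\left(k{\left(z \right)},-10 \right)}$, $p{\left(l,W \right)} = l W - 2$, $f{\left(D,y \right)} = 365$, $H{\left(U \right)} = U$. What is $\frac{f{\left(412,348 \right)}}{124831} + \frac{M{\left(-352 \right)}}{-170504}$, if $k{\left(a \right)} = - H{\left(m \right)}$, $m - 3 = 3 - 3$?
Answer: $\frac{14684673}{5321046206} \approx 0.0027597$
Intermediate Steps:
$m = 3$ ($m = 3 + \left(3 - 3\right) = 3 + 0 = 3$)
$k{\left(a \right)} = -3$ ($k{\left(a \right)} = \left(-1\right) 3 = -3$)
$p{\left(l,W \right)} = -2 + W l$ ($p{\left(l,W \right)} = W l - 2 = -2 + W l$)
$M{\left(z \right)} = 28$ ($M{\left(z \right)} = -2 - -30 = -2 + 30 = 28$)
$\frac{f{\left(412,348 \right)}}{124831} + \frac{M{\left(-352 \right)}}{-170504} = \frac{365}{124831} + \frac{28}{-170504} = 365 \cdot \frac{1}{124831} + 28 \left(- \frac{1}{170504}\right) = \frac{365}{124831} - \frac{7}{42626} = \frac{14684673}{5321046206}$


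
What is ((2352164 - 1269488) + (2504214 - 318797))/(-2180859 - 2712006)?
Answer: -3268093/4892865 ≈ -0.66793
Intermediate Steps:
((2352164 - 1269488) + (2504214 - 318797))/(-2180859 - 2712006) = (1082676 + 2185417)/(-4892865) = 3268093*(-1/4892865) = -3268093/4892865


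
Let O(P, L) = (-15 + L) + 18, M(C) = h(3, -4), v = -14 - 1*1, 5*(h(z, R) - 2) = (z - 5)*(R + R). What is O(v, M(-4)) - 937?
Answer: -4644/5 ≈ -928.80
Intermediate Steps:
h(z, R) = 2 + 2*R*(-5 + z)/5 (h(z, R) = 2 + ((z - 5)*(R + R))/5 = 2 + ((-5 + z)*(2*R))/5 = 2 + (2*R*(-5 + z))/5 = 2 + 2*R*(-5 + z)/5)
v = -15 (v = -14 - 1 = -15)
M(C) = 26/5 (M(C) = 2 - 2*(-4) + (⅖)*(-4)*3 = 2 + 8 - 24/5 = 26/5)
O(P, L) = 3 + L
O(v, M(-4)) - 937 = (3 + 26/5) - 937 = 41/5 - 937 = -4644/5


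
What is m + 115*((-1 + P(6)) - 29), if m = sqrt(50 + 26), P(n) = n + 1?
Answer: -2645 + 2*sqrt(19) ≈ -2636.3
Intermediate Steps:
P(n) = 1 + n
m = 2*sqrt(19) (m = sqrt(76) = 2*sqrt(19) ≈ 8.7178)
m + 115*((-1 + P(6)) - 29) = 2*sqrt(19) + 115*((-1 + (1 + 6)) - 29) = 2*sqrt(19) + 115*((-1 + 7) - 29) = 2*sqrt(19) + 115*(6 - 29) = 2*sqrt(19) + 115*(-23) = 2*sqrt(19) - 2645 = -2645 + 2*sqrt(19)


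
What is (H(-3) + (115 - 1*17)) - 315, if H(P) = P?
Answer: -220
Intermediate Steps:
(H(-3) + (115 - 1*17)) - 315 = (-3 + (115 - 1*17)) - 315 = (-3 + (115 - 17)) - 315 = (-3 + 98) - 315 = 95 - 315 = -220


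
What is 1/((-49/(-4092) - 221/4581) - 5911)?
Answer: -6248484/36935015545 ≈ -0.00016917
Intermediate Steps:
1/((-49/(-4092) - 221/4581) - 5911) = 1/((-49*(-1/4092) - 221*1/4581) - 5911) = 1/((49/4092 - 221/4581) - 5911) = 1/(-226621/6248484 - 5911) = 1/(-36935015545/6248484) = -6248484/36935015545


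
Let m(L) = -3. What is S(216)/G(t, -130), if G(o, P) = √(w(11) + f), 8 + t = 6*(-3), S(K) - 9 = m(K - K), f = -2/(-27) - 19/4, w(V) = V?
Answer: 36*√2049/683 ≈ 2.3859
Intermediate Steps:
f = -505/108 (f = -2*(-1/27) - 19*¼ = 2/27 - 19/4 = -505/108 ≈ -4.6759)
S(K) = 6 (S(K) = 9 - 3 = 6)
t = -26 (t = -8 + 6*(-3) = -8 - 18 = -26)
G(o, P) = √2049/18 (G(o, P) = √(11 - 505/108) = √(683/108) = √2049/18)
S(216)/G(t, -130) = 6/((√2049/18)) = 6*(6*√2049/683) = 36*√2049/683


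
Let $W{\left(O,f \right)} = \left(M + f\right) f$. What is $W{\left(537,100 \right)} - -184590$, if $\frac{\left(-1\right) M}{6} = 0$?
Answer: $194590$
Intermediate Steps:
$M = 0$ ($M = \left(-6\right) 0 = 0$)
$W{\left(O,f \right)} = f^{2}$ ($W{\left(O,f \right)} = \left(0 + f\right) f = f f = f^{2}$)
$W{\left(537,100 \right)} - -184590 = 100^{2} - -184590 = 10000 + 184590 = 194590$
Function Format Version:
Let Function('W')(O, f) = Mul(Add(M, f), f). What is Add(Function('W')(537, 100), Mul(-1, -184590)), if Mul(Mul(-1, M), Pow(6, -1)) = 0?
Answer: 194590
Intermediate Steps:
M = 0 (M = Mul(-6, 0) = 0)
Function('W')(O, f) = Pow(f, 2) (Function('W')(O, f) = Mul(Add(0, f), f) = Mul(f, f) = Pow(f, 2))
Add(Function('W')(537, 100), Mul(-1, -184590)) = Add(Pow(100, 2), Mul(-1, -184590)) = Add(10000, 184590) = 194590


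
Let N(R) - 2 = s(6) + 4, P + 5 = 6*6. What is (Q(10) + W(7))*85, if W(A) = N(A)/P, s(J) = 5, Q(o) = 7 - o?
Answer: -6970/31 ≈ -224.84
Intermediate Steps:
P = 31 (P = -5 + 6*6 = -5 + 36 = 31)
N(R) = 11 (N(R) = 2 + (5 + 4) = 2 + 9 = 11)
W(A) = 11/31
(Q(10) + W(7))*85 = ((7 - 1*10) + 11/31)*85 = ((7 - 10) + 11/31)*85 = (-3 + 11/31)*85 = -82/31*85 = -6970/31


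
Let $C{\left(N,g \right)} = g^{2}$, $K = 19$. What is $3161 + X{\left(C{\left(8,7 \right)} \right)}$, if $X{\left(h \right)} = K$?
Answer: $3180$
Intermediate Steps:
$X{\left(h \right)} = 19$
$3161 + X{\left(C{\left(8,7 \right)} \right)} = 3161 + 19 = 3180$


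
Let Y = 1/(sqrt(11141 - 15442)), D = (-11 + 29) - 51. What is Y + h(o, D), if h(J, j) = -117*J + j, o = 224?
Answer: -26241 - I*sqrt(4301)/4301 ≈ -26241.0 - 0.015248*I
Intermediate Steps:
D = -33 (D = 18 - 51 = -33)
h(J, j) = j - 117*J
Y = -I*sqrt(4301)/4301 (Y = 1/(sqrt(-4301)) = 1/(I*sqrt(4301)) = -I*sqrt(4301)/4301 ≈ -0.015248*I)
Y + h(o, D) = -I*sqrt(4301)/4301 + (-33 - 117*224) = -I*sqrt(4301)/4301 + (-33 - 26208) = -I*sqrt(4301)/4301 - 26241 = -26241 - I*sqrt(4301)/4301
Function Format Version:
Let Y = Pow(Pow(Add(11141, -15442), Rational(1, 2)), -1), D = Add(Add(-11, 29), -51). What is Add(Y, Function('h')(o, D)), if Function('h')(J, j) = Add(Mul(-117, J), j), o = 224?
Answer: Add(-26241, Mul(Rational(-1, 4301), I, Pow(4301, Rational(1, 2)))) ≈ Add(-26241., Mul(-0.015248, I))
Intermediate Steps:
D = -33 (D = Add(18, -51) = -33)
Function('h')(J, j) = Add(j, Mul(-117, J))
Y = Mul(Rational(-1, 4301), I, Pow(4301, Rational(1, 2))) (Y = Pow(Pow(-4301, Rational(1, 2)), -1) = Pow(Mul(I, Pow(4301, Rational(1, 2))), -1) = Mul(Rational(-1, 4301), I, Pow(4301, Rational(1, 2))) ≈ Mul(-0.015248, I))
Add(Y, Function('h')(o, D)) = Add(Mul(Rational(-1, 4301), I, Pow(4301, Rational(1, 2))), Add(-33, Mul(-117, 224))) = Add(Mul(Rational(-1, 4301), I, Pow(4301, Rational(1, 2))), Add(-33, -26208)) = Add(Mul(Rational(-1, 4301), I, Pow(4301, Rational(1, 2))), -26241) = Add(-26241, Mul(Rational(-1, 4301), I, Pow(4301, Rational(1, 2))))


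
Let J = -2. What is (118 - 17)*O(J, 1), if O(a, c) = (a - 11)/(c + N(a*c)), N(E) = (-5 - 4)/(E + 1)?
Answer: -1313/10 ≈ -131.30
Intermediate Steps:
N(E) = -9/(1 + E)
O(a, c) = (-11 + a)/(c - 9/(1 + a*c)) (O(a, c) = (a - 11)/(c - 9/(1 + a*c)) = (-11 + a)/(c - 9/(1 + a*c)))
(118 - 17)*O(J, 1) = (118 - 17)*((1 - 2*1)*(-11 - 2)/(-9 + 1*(1 - 2*1))) = 101*((1 - 2)*(-13)/(-9 + 1*(1 - 2))) = 101*(-1*(-13)/(-9 + 1*(-1))) = 101*(-1*(-13)/(-9 - 1)) = 101*(-1*(-13)/(-10)) = 101*(-⅒*(-1)*(-13)) = 101*(-13/10) = -1313/10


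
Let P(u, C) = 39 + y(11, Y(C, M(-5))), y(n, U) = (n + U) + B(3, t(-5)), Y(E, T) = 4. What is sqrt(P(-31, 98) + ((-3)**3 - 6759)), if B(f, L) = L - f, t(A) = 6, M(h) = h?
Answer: I*sqrt(6729) ≈ 82.031*I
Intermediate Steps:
y(n, U) = 3 + U + n (y(n, U) = (n + U) + (6 - 1*3) = (U + n) + (6 - 3) = (U + n) + 3 = 3 + U + n)
P(u, C) = 57 (P(u, C) = 39 + (3 + 4 + 11) = 39 + 18 = 57)
sqrt(P(-31, 98) + ((-3)**3 - 6759)) = sqrt(57 + ((-3)**3 - 6759)) = sqrt(57 + (-27 - 6759)) = sqrt(57 - 6786) = sqrt(-6729) = I*sqrt(6729)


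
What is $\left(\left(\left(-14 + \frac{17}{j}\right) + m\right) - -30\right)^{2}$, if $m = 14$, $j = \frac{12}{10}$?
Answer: $\frac{70225}{36} \approx 1950.7$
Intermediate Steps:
$j = \frac{6}{5}$ ($j = 12 \cdot \frac{1}{10} = \frac{6}{5} \approx 1.2$)
$\left(\left(\left(-14 + \frac{17}{j}\right) + m\right) - -30\right)^{2} = \left(\left(\left(-14 + \frac{17}{\frac{6}{5}}\right) + 14\right) - -30\right)^{2} = \left(\left(\left(-14 + 17 \cdot \frac{5}{6}\right) + 14\right) + 30\right)^{2} = \left(\left(\left(-14 + \frac{85}{6}\right) + 14\right) + 30\right)^{2} = \left(\left(\frac{1}{6} + 14\right) + 30\right)^{2} = \left(\frac{85}{6} + 30\right)^{2} = \left(\frac{265}{6}\right)^{2} = \frac{70225}{36}$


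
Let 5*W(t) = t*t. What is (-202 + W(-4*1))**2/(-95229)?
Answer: -988036/2380725 ≈ -0.41501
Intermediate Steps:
W(t) = t**2/5 (W(t) = (t*t)/5 = t**2/5)
(-202 + W(-4*1))**2/(-95229) = (-202 + (-4*1)**2/5)**2/(-95229) = (-202 + (1/5)*(-4)**2)**2*(-1/95229) = (-202 + (1/5)*16)**2*(-1/95229) = (-202 + 16/5)**2*(-1/95229) = (-994/5)**2*(-1/95229) = (988036/25)*(-1/95229) = -988036/2380725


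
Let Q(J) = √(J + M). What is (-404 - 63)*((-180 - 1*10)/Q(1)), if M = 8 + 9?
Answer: 44365*√2/3 ≈ 20914.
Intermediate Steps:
M = 17
Q(J) = √(17 + J) (Q(J) = √(J + 17) = √(17 + J))
(-404 - 63)*((-180 - 1*10)/Q(1)) = (-404 - 63)*((-180 - 1*10)/(√(17 + 1))) = -467*(-180 - 10)/(√18) = -(-88730)/(3*√2) = -(-88730)*√2/6 = -(-44365)*√2/3 = 44365*√2/3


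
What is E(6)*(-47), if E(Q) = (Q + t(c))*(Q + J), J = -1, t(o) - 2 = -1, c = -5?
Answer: -1645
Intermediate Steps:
t(o) = 1 (t(o) = 2 - 1 = 1)
E(Q) = (1 + Q)*(-1 + Q) (E(Q) = (Q + 1)*(Q - 1) = (1 + Q)*(-1 + Q))
E(6)*(-47) = (-1 + 6**2)*(-47) = (-1 + 36)*(-47) = 35*(-47) = -1645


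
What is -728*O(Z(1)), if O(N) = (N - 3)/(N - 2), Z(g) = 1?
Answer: -1456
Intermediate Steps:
O(N) = (-3 + N)/(-2 + N)
-728*O(Z(1)) = -728*(-3 + 1)/(-2 + 1) = -728*(-2)/(-1) = -(-728)*(-2) = -728*2 = -1456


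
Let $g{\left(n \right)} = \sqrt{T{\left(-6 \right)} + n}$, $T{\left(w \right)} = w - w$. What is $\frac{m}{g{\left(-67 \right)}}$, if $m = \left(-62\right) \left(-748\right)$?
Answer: $- \frac{46376 i \sqrt{67}}{67} \approx - 5665.7 i$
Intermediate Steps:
$m = 46376$
$T{\left(w \right)} = 0$
$g{\left(n \right)} = \sqrt{n}$ ($g{\left(n \right)} = \sqrt{0 + n} = \sqrt{n}$)
$\frac{m}{g{\left(-67 \right)}} = \frac{46376}{\sqrt{-67}} = \frac{46376}{i \sqrt{67}} = 46376 \left(- \frac{i \sqrt{67}}{67}\right) = - \frac{46376 i \sqrt{67}}{67}$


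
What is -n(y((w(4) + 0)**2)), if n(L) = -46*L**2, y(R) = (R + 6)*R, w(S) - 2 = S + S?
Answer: 5168560000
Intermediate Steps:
w(S) = 2 + 2*S (w(S) = 2 + (S + S) = 2 + 2*S)
y(R) = R*(6 + R) (y(R) = (6 + R)*R = R*(6 + R))
-n(y((w(4) + 0)**2)) = -(-46)*(((2 + 2*4) + 0)**2*(6 + ((2 + 2*4) + 0)**2))**2 = -(-46)*(((2 + 8) + 0)**2*(6 + ((2 + 8) + 0)**2))**2 = -(-46)*((10 + 0)**2*(6 + (10 + 0)**2))**2 = -(-46)*(10**2*(6 + 10**2))**2 = -(-46)*(100*(6 + 100))**2 = -(-46)*(100*106)**2 = -(-46)*10600**2 = -(-46)*112360000 = -1*(-5168560000) = 5168560000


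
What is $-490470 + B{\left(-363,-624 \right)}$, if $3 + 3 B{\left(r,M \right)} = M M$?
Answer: $-360679$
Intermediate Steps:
$B{\left(r,M \right)} = -1 + \frac{M^{2}}{3}$ ($B{\left(r,M \right)} = -1 + \frac{M M}{3} = -1 + \frac{M^{2}}{3}$)
$-490470 + B{\left(-363,-624 \right)} = -490470 - \left(1 - \frac{\left(-624\right)^{2}}{3}\right) = -490470 + \left(-1 + \frac{1}{3} \cdot 389376\right) = -490470 + \left(-1 + 129792\right) = -490470 + 129791 = -360679$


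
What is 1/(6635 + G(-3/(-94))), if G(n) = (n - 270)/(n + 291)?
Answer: 829/5499646 ≈ 0.00015074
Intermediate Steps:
G(n) = (-270 + n)/(291 + n)
1/(6635 + G(-3/(-94))) = 1/(6635 + (-270 - 3/(-94))/(291 - 3/(-94))) = 1/(6635 + (-270 - 3*(-1/94))/(291 - 3*(-1/94))) = 1/(6635 + (-270 + 3/94)/(291 + 3/94)) = 1/(6635 - 25377/94/(27357/94)) = 1/(6635 + (94/27357)*(-25377/94)) = 1/(6635 - 769/829) = 1/(5499646/829) = 829/5499646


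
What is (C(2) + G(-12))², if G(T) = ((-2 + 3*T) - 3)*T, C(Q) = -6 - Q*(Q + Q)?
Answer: 228484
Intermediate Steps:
C(Q) = -6 - 2*Q² (C(Q) = -6 - Q*2*Q = -6 - 2*Q²)
G(T) = T*(-5 + 3*T) (G(T) = (-5 + 3*T)*T = T*(-5 + 3*T))
(C(2) + G(-12))² = ((-6 - 2*2²) - 12*(-5 + 3*(-12)))² = ((-6 - 2*4) - 12*(-5 - 36))² = ((-6 - 8) - 12*(-41))² = (-14 + 492)² = 478² = 228484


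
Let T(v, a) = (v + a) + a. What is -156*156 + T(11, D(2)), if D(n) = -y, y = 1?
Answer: -24327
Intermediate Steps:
D(n) = -1 (D(n) = -1*1 = -1)
T(v, a) = v + 2*a (T(v, a) = (a + v) + a = v + 2*a)
-156*156 + T(11, D(2)) = -156*156 + (11 + 2*(-1)) = -24336 + (11 - 2) = -24336 + 9 = -24327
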